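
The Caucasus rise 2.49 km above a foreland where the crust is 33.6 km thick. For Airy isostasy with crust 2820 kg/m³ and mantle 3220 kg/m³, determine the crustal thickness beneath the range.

53.6 km

Root depth r = h ρ_c / (ρ_m − ρ_c) = 2.49 km × 2820 / 400 = 17.55 km.
Total thickness = T + h + r = 33.6 km + 2.49 km + 17.55 km = 53.6 km.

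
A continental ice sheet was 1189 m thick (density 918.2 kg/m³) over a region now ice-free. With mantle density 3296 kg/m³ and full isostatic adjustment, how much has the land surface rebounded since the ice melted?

331 m

Removing the load lets mantle flow back in; uplift u satisfies ρ_ice t = ρ_m u.
u = t ρ_ice/ρ_m = 1189 m × 918.2/3296 = 331 m.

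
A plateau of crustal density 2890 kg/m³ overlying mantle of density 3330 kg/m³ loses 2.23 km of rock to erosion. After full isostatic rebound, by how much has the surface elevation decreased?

Rebound u = e ρ_c/ρ_m = 2.23 km × 2890/3330 = 1.935 km.
Net surface drop = e − u = 2.23 km − 1.935 km = e (ρ_m − ρ_c)/ρ_m = 0.295 km.

0.295 km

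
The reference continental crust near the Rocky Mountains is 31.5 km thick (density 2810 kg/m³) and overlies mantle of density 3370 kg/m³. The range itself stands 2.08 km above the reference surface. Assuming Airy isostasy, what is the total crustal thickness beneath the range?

Root depth r = h ρ_c / (ρ_m − ρ_c) = 2.08 km × 2810 / 560 = 10.44 km.
Total thickness = T + h + r = 31.5 km + 2.08 km + 10.44 km = 44 km.

44 km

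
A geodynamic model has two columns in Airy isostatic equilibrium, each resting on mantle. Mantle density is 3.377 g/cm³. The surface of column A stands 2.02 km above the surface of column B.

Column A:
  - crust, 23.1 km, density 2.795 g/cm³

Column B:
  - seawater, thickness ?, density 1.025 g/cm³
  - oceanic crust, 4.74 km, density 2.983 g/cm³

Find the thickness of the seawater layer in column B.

Take the compensation level at the base of the deeper column (depth z_c below the surface of column A) and equate Σ ρ_i t_i down to z_c; mantle fills any gap and the z_c terms cancel.
Column A: 23.1×2.795 + (z_c − 23.1)×3.377
Column B: 2.02×0 + x×1.025 + 4.74×2.983 + (z_c − 2.02 − 4.74 − x)×3.377
The z_c×3.377 term appears on both sides and cancels. Collect the known terms of each column as K = Σ(ρt)_known − 3.377 × (depth of known layers): K_A = 64.5645 − 3.377×23.1 = −13.4442; K_B = 14.13942 − 3.377×(2.02 + 4.74) = −8.6891.
Balance: K_A = K_B − x×(3.377 − 1.025), so x = (K_B − K_A)/(3.377 − 1.025) = 4.7551/2.352 = 2.02 km.

2.02 km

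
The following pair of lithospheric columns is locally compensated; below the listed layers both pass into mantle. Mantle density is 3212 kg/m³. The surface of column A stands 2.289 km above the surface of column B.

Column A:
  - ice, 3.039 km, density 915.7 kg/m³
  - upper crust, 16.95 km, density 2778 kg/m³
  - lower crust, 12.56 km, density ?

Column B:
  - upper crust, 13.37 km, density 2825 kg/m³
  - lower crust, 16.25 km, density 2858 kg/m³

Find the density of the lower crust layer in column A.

2900 kg/m³

Take the compensation level at the base of the deeper column (depth z_c below the surface of column A) and equate Σ ρ_i t_i down to z_c; mantle fills any gap and the z_c terms cancel.
Column A: 3.039×915.7 + 16.95×2778 + 12.56×ρ + (z_c − 32.549)×3212
Column B: 2.289×0 + 13.37×2825 + 16.25×2858 + (z_c − 2.289 − 29.62)×3212
The z_c×3212 term appears on both sides and cancels. Collect the known terms of each column as K = Σ(ρt)_known − 3212 × (depth of known layers): K_A = 49869.9123 − 3212×32.549 = −54677.4757; K_B = 84212.75 − 3212×(2.289 + 29.62) = −18278.958.
Balance: K_A + 12.56×ρ = K_B, so ρ = (K_B − K_A)/12.56 = 36398.5/12.56 = 2900 kg/m³.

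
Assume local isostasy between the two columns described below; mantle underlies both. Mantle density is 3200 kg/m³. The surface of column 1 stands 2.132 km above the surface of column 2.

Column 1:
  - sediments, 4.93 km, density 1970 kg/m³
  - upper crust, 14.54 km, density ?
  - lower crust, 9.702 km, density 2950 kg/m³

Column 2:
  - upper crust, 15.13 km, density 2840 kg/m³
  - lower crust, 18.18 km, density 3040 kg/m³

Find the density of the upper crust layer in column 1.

Take the compensation level at the base of the deeper column (depth z_c below the surface of column 1) and equate Σ ρ_i t_i down to z_c; mantle fills any gap and the z_c terms cancel.
Column 1: 4.93×1970 + 14.54×ρ + 9.702×2950 + (z_c − 29.172)×3200
Column 2: 2.132×0 + 15.13×2840 + 18.18×3040 + (z_c − 2.132 − 33.31)×3200
The z_c×3200 term appears on both sides and cancels. Collect the known terms of each column as K = Σ(ρt)_known − 3200 × (depth of known layers): K_1 = 38333 − 3200×29.172 = −55017.4; K_2 = 98236.4 − 3200×(2.132 + 33.31) = −15178.
Balance: K_1 + 14.54×ρ = K_2, so ρ = (K_2 − K_1)/14.54 = 39839.4/14.54 = 2740 kg/m³.

2740 kg/m³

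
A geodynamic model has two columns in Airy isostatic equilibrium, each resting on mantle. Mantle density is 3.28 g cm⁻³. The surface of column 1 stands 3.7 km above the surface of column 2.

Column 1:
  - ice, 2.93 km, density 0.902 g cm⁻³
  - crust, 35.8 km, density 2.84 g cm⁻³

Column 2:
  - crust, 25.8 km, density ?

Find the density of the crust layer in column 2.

2.87 g cm⁻³

Take the compensation level at the base of the deeper column (depth z_c below the surface of column 1) and equate Σ ρ_i t_i down to z_c; mantle fills any gap and the z_c terms cancel.
Column 1: 2.93×0.902 + 35.8×2.84 + (z_c − 38.73)×3.28
Column 2: 3.7×0 + 25.8×ρ + (z_c − 3.7 − 25.8)×3.28
The z_c×3.28 term appears on both sides and cancels. Collect the known terms of each column as K = Σ(ρt)_known − 3.28 × (depth of known layers): K_1 = 104.31486 − 3.28×38.73 = −22.71954; K_2 = 0 − 3.28×(3.7 + 25.8) = −96.76.
Balance: K_1 = K_2 + 25.8×ρ, so ρ = (K_1 − K_2)/25.8 = 74.0405/25.8 = 2.87 g cm⁻³.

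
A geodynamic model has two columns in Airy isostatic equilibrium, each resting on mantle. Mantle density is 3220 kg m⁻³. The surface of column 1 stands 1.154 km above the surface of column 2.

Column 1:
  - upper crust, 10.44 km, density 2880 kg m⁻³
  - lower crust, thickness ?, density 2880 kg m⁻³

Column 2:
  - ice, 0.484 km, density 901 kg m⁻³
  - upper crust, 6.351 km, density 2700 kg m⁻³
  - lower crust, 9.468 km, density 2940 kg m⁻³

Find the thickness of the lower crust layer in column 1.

Take the compensation level at the base of the deeper column (depth z_c below the surface of column 1) and equate Σ ρ_i t_i down to z_c; mantle fills any gap and the z_c terms cancel.
Column 1: 10.44×2880 + x×2880 + (z_c − 10.44 − x)×3220
Column 2: 1.154×0 + 0.484×901 + 6.351×2700 + 9.468×2940 + (z_c − 1.154 − 16.303)×3220
The z_c×3220 term appears on both sides and cancels. Collect the known terms of each column as K = Σ(ρt)_known − 3220 × (depth of known layers): K_1 = 30067.2 − 3220×10.44 = −3549.6; K_2 = 45419.704 − 3220×(1.154 + 16.303) = −10791.836.
Balance: K_1 − x×(3220 − 2880) = K_2, so x = (K_1 − K_2)/(3220 − 2880) = 7242.24/340 = 21.3 km.

21.3 km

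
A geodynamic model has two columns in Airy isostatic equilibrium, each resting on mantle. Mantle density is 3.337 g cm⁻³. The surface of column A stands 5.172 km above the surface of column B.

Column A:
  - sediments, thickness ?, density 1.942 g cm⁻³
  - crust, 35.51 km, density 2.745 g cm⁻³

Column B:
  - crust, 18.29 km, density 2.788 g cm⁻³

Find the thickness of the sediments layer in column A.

Take the compensation level at the base of the deeper column (depth z_c below the surface of column A) and equate Σ ρ_i t_i down to z_c; mantle fills any gap and the z_c terms cancel.
Column A: x×1.942 + 35.51×2.745 + (z_c − 35.51 − x)×3.337
Column B: 5.172×0 + 18.29×2.788 + (z_c − 5.172 − 18.29)×3.337
The z_c×3.337 term appears on both sides and cancels. Collect the known terms of each column as K = Σ(ρt)_known − 3.337 × (depth of known layers): K_A = 97.47495 − 3.337×35.51 = −21.02192; K_B = 50.99252 − 3.337×(5.172 + 18.29) = −27.300174.
Balance: K_A − x×(3.337 − 1.942) = K_B, so x = (K_A − K_B)/(3.337 − 1.942) = 6.27825/1.395 = 4.5 km.

4.5 km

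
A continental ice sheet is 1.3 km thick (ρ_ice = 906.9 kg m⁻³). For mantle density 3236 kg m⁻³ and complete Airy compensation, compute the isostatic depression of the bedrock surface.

In Airy isostatic equilibrium: the ice load ρ_ice t is balanced by mantle displaced below, ρ_m s.
s = t ρ_ice / ρ_m = 1.3 km × 906.9/3236 = 0.364 km.

0.364 km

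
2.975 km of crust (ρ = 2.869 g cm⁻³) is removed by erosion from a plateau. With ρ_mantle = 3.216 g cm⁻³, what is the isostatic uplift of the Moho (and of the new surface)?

Unloading: uplift u = e ρ_c/ρ_m = 2.975 km × 2.869/3.216 = 2.65 km.

2.65 km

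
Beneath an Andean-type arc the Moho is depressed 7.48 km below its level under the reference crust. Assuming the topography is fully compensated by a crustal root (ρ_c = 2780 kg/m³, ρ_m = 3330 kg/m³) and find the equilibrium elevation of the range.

Isostatic balance requires: ρ_c h = (ρ_m − ρ_c) r.
h = r (ρ_m − ρ_c) / ρ_c = 7.48 km × (3330 − 2780) / 2780 = 1.48 km.

1.48 km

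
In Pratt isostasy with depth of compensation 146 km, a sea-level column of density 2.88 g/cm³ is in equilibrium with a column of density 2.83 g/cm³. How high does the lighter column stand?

2.58 km

ρ_ref D = ρ (D + h) → h = D (ρ_ref − ρ)/ρ.
h = 146 km × (2.88 − 2.83)/2.83 = 2.58 km.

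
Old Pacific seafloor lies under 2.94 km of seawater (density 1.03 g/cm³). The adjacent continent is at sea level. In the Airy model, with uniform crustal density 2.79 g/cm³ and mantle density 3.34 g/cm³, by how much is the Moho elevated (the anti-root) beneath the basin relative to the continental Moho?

By Archimedes' principle applied to the lithosphere: replacing crust with seawater at the top is compensated by replacing crust with mantle at the base: d (ρ_c − ρ_w) = a (ρ_m − ρ_c).
a = d (ρ_c − ρ_w)/(ρ_m − ρ_c) = 2.94 km × 1.76/0.55 = 9.41 km.

9.41 km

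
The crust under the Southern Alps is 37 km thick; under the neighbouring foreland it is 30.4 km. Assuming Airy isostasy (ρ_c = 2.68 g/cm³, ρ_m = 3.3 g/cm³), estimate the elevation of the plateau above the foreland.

Excess crust Δ = 37 km − 30.4 km = 6.6 km, split between elevation h and root r with h + r = Δ.
Airy balance ρ_c h = (ρ_m − ρ_c) r gives r = h ρ_c/(ρ_m − ρ_c), so h (1 + ρ_c/(ρ_m − ρ_c)) = Δ, i.e. h = Δ (ρ_m − ρ_c)/ρ_m.
h = 6.6 km × 0.62/3.3 = 1.24 km.

1.24 km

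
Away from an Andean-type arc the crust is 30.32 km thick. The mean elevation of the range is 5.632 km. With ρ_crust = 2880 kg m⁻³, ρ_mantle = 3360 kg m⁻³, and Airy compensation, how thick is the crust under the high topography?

69.7 km

Root depth r = h ρ_c / (ρ_m − ρ_c) = 5.632 km × 2880 / 480 = 33.79 km.
Total thickness = T + h + r = 30.32 km + 5.632 km + 33.79 km = 69.7 km.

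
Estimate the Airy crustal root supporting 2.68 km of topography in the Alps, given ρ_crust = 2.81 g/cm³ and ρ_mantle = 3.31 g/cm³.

Isostatic balance requires: the weight of the topography is balanced by the buoyancy of the root, ρ_c h = (ρ_m − ρ_c) r.
r = h · ρ_c / (ρ_m − ρ_c) = 2.68 km × 2.81 / (3.31 − 2.81) = 15.1 km.

15.1 km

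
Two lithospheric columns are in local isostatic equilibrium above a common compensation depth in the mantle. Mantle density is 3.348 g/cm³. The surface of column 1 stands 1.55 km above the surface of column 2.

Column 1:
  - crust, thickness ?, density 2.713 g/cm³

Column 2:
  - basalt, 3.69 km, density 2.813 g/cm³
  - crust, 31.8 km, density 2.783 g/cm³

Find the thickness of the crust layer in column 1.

39.6 km

Take the compensation level at the base of the deeper column (depth z_c below the surface of column 1) and equate Σ ρ_i t_i down to z_c; mantle fills any gap and the z_c terms cancel.
Column 1: x×2.713 + (z_c − 0 − x)×3.348
Column 2: 1.55×0 + 3.69×2.813 + 31.8×2.783 + (z_c − 1.55 − 35.49)×3.348
The z_c×3.348 term appears on both sides and cancels. Collect the known terms of each column as K = Σ(ρt)_known − 3.348 × (depth of known layers): K_1 = 0 − 3.348×0 = 0; K_2 = 98.87937 − 3.348×(1.55 + 35.49) = −25.13055.
Balance: K_1 − x×(3.348 − 2.713) = K_2, so x = (K_1 − K_2)/(3.348 − 2.713) = 25.1305/0.635 = 39.6 km.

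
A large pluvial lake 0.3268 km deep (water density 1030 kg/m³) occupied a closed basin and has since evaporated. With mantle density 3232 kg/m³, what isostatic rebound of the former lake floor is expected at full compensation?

u = d ρ_w/ρ_m = 0.3268 km × 1030/3232 = 0.104 km.

0.104 km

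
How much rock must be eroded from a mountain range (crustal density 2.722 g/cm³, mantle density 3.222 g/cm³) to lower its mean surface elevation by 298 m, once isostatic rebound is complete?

1920 m

Net drop Δ = e − u = e − e ρ_c/ρ_m = e (ρ_m − ρ_c)/ρ_m.
e = Δ ρ_m/(ρ_m − ρ_c) = 298 m × 3.222/0.5 = 1920 m.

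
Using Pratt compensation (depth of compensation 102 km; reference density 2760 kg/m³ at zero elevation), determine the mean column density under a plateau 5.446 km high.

Pratt balance: ρ_ref D = ρ (D + h).
ρ = ρ_ref D/(D + h) = 2760 × 102 km/(102 km + 5.446 km) = 2620 kg/m³.

2620 kg/m³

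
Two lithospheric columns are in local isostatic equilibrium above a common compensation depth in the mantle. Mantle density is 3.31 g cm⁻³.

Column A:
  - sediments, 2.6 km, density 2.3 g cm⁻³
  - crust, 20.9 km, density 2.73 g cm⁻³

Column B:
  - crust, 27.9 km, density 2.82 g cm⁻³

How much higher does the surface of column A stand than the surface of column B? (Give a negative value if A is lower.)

For any compensation level in the mantle, the mantle terms cancel and isostasy reduces to e = (Σt_A − Σt_B) − (Σ(ρt)_A − Σ(ρt)_B) / ρ_m.
Σt_A = 23.5 km; Σt_B = 27.9 km; Σ(ρt)_A = 63.037; Σ(ρt)_B = 78.678 (in km·g cm⁻³).
e = (23.5 − 27.9) − (63.037 − 78.678) / 3.31 = 0.325 km.

0.325 km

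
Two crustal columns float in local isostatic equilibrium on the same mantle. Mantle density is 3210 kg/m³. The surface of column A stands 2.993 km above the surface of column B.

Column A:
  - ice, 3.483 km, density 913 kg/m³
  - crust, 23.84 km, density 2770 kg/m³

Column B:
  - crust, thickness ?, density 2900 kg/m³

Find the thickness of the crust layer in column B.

Take the compensation level at the base of the deeper column (depth z_c below the surface of column A) and equate Σ ρ_i t_i down to z_c; mantle fills any gap and the z_c terms cancel.
Column A: 3.483×913 + 23.84×2770 + (z_c − 27.323)×3210
Column B: 2.993×0 + x×2900 + (z_c − 2.993 − 0 − x)×3210
The z_c×3210 term appears on both sides and cancels. Collect the known terms of each column as K = Σ(ρt)_known − 3210 × (depth of known layers): K_A = 69216.779 − 3210×27.323 = −18490.051; K_B = 0 − 3210×(2.993 + 0) = −9607.53.
Balance: K_A = K_B − x×(3210 − 2900), so x = (K_B − K_A)/(3210 − 2900) = 8882.52/310 = 28.7 km.

28.7 km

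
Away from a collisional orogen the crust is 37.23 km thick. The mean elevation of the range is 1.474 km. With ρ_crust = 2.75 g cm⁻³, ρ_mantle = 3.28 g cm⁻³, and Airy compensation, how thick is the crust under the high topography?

46.4 km

Root depth r = h ρ_c / (ρ_m − ρ_c) = 1.474 km × 2.75 / 0.53 = 7.648 km.
Total thickness = T + h + r = 37.23 km + 1.474 km + 7.648 km = 46.4 km.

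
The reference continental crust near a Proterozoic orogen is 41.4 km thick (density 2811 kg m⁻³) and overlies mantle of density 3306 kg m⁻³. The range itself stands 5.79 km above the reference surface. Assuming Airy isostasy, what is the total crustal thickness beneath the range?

Root depth r = h ρ_c / (ρ_m − ρ_c) = 5.79 km × 2811 / 495 = 32.88 km.
Total thickness = T + h + r = 41.4 km + 5.79 km + 32.88 km = 80.1 km.

80.1 km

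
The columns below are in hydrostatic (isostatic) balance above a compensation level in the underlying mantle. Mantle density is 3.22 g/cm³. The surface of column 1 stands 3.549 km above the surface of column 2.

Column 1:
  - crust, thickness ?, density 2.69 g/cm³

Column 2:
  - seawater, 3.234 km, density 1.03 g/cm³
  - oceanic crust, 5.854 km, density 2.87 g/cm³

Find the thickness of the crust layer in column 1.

38.8 km

Take the compensation level at the base of the deeper column (depth z_c below the surface of column 1) and equate Σ ρ_i t_i down to z_c; mantle fills any gap and the z_c terms cancel.
Column 1: x×2.69 + (z_c − 0 − x)×3.22
Column 2: 3.549×0 + 3.234×1.03 + 5.854×2.87 + (z_c − 3.549 − 9.088)×3.22
The z_c×3.22 term appears on both sides and cancels. Collect the known terms of each column as K = Σ(ρt)_known − 3.22 × (depth of known layers): K_1 = 0 − 3.22×0 = 0; K_2 = 20.132 − 3.22×(3.549 + 9.088) = −20.55914.
Balance: K_1 − x×(3.22 − 2.69) = K_2, so x = (K_1 − K_2)/(3.22 − 2.69) = 20.5591/0.53 = 38.8 km.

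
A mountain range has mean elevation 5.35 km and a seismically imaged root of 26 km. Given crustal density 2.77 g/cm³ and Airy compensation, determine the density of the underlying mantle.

Airy balance: ρ_c h = (ρ_m − ρ_c) r → ρ_m = ρ_c (1 + h/r).
ρ_m = 2.77 × (1 + 5.35 km/26 km) = 3.34 g/cm³.

3.34 g/cm³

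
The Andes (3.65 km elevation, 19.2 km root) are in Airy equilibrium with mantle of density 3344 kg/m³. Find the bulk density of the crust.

2810 kg/m³

ρ_c h = (ρ_m − ρ_c) r → ρ_c (h + r) = ρ_m r → ρ_c = ρ_m r / (h + r).
ρ_c = 3344 × 19.2 km / (3.65 km + 19.2 km) = 2810 kg/m³.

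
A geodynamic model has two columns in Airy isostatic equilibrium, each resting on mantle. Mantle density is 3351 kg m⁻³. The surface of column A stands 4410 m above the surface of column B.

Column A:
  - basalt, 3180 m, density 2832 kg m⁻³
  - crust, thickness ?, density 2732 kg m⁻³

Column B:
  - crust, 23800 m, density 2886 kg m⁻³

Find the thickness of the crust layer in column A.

Take the compensation level at the base of the deeper column (depth z_c below the surface of column A) and equate Σ ρ_i t_i down to z_c; mantle fills any gap and the z_c terms cancel.
Column A: 3180×2832 + x×2732 + (z_c − 3180 − x)×3351
Column B: 4410×0 + 23800×2886 + (z_c − 4410 − 23800)×3351
The z_c×3351 term appears on both sides and cancels. Collect the known terms of each column as K = Σ(ρt)_known − 3351 × (depth of known layers): K_A = 9005760 − 3351×3180 = −1650420; K_B = 68686800 − 3351×(4410 + 23800) = −25844910.
Balance: K_A − x×(3351 − 2732) = K_B, so x = (K_A − K_B)/(3351 − 2732) = 24194500/619 = 39100 m.

39100 m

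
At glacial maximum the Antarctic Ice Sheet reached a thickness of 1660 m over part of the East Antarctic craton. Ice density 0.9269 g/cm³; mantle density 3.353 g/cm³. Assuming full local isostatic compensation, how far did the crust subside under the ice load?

Isostatic balance requires: the ice load ρ_ice t is balanced by mantle displaced below, ρ_m s.
s = t ρ_ice / ρ_m = 1660 m × 0.9269/3.353 = 459 m.

459 m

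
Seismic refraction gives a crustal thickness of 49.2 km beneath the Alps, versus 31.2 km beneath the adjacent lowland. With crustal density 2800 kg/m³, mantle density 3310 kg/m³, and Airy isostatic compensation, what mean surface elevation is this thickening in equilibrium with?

Excess crust Δ = 49.2 km − 31.2 km = 18 km, split between elevation h and root r with h + r = Δ.
Airy balance ρ_c h = (ρ_m − ρ_c) r gives r = h ρ_c/(ρ_m − ρ_c), so h (1 + ρ_c/(ρ_m − ρ_c)) = Δ, i.e. h = Δ (ρ_m − ρ_c)/ρ_m.
h = 18 km × 510/3310 = 2.77 km.

2.77 km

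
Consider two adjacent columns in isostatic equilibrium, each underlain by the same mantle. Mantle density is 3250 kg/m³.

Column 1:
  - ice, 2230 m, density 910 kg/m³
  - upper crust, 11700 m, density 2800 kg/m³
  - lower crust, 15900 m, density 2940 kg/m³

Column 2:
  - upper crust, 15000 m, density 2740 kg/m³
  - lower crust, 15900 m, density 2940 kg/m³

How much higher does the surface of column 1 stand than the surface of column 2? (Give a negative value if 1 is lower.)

For any compensation level in the mantle, the mantle terms cancel and isostasy reduces to e = (Σt_1 − Σt_2) − (Σ(ρt)_1 − Σ(ρt)_2) / ρ_m.
Σt_1 = 29830 m; Σt_2 = 30900 m; Σ(ρt)_1 = 81535300; Σ(ρt)_2 = 87846000 (in m·kg/m³).
e = (29830 − 30900) − (81535300 − 87846000) / 3250 = 872 m.

872 m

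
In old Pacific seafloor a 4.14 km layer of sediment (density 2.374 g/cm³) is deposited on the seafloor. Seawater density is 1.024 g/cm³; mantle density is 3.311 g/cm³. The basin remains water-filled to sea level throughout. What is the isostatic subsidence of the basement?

Submarine loading: the sediment displaces seawater, and the subsidence is in turn flooded, so s (ρ_m − ρ_w) = t (ρ_sed − ρ_w).
s = 4.14 km × (2.374 − 1.024) / (3.311 − 1.024) = 2.44 km.

2.44 km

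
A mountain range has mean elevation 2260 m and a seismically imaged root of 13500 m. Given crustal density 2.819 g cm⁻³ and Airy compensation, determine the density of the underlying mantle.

Airy balance: ρ_c h = (ρ_m − ρ_c) r → ρ_m = ρ_c (1 + h/r).
ρ_m = 2.819 × (1 + 2260 m/13500 m) = 3.29 g cm⁻³.

3.29 g cm⁻³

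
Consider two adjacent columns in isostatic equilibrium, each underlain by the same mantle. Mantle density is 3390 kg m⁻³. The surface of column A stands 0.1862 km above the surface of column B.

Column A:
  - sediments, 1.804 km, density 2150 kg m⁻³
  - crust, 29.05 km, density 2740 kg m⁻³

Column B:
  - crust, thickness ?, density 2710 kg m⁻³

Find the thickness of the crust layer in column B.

Take the compensation level at the base of the deeper column (depth z_c below the surface of column A) and equate Σ ρ_i t_i down to z_c; mantle fills any gap and the z_c terms cancel.
Column A: 1.804×2150 + 29.05×2740 + (z_c − 30.854)×3390
Column B: 0.1862×0 + x×2710 + (z_c − 0.1862 − 0 − x)×3390
The z_c×3390 term appears on both sides and cancels. Collect the known terms of each column as K = Σ(ρt)_known − 3390 × (depth of known layers): K_A = 83475.6 − 3390×30.854 = −21119.46; K_B = 0 − 3390×(0.1862 + 0) = −631.218.
Balance: K_A = K_B − x×(3390 − 2710), so x = (K_B − K_A)/(3390 − 2710) = 20488.2/680 = 30.1 km.

30.1 km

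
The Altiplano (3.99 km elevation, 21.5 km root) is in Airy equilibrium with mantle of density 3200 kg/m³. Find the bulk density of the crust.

ρ_c h = (ρ_m − ρ_c) r → ρ_c (h + r) = ρ_m r → ρ_c = ρ_m r / (h + r).
ρ_c = 3200 × 21.5 km / (3.99 km + 21.5 km) = 2700 kg/m³.

2700 kg/m³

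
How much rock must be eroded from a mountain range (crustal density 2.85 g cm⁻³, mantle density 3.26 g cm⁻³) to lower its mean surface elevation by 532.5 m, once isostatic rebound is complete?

Net drop Δ = e − u = e − e ρ_c/ρ_m = e (ρ_m − ρ_c)/ρ_m.
e = Δ ρ_m/(ρ_m − ρ_c) = 532.5 m × 3.26/0.41 = 4230 m.

4230 m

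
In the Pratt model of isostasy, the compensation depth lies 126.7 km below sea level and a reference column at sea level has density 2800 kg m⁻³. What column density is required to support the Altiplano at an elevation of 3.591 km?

2720 kg m⁻³

Pratt balance: ρ_ref D = ρ (D + h).
ρ = ρ_ref D/(D + h) = 2800 × 126.7 km/(126.7 km + 3.591 km) = 2720 kg m⁻³.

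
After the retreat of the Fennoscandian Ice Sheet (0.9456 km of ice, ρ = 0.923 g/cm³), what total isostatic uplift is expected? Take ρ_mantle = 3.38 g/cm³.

0.258 km

Removing the load lets mantle flow back in; uplift u satisfies ρ_ice t = ρ_m u.
u = t ρ_ice/ρ_m = 0.9456 km × 0.923/3.38 = 0.258 km.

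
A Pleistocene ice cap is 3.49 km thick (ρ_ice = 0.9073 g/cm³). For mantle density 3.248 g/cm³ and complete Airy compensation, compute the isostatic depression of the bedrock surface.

Balancing pressure at the compensation depth: the ice load ρ_ice t is balanced by mantle displaced below, ρ_m s.
s = t ρ_ice / ρ_m = 3.49 km × 0.9073/3.248 = 0.975 km.

0.975 km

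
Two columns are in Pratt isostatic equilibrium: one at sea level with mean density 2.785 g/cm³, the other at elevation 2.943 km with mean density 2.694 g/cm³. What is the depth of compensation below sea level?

ρ_ref D = ρ (D + h) → D (ρ_ref − ρ) = ρ h.
D = ρ h/(ρ_ref − ρ) = 2.694 × 2.943 km/(2.785 − 2.694) = 87.1 km.

87.1 km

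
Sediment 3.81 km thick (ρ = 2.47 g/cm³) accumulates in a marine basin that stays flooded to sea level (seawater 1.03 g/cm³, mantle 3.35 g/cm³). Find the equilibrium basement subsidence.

Submarine loading: the sediment displaces seawater, and the subsidence is in turn flooded, so s (ρ_m − ρ_w) = t (ρ_sed − ρ_w).
s = 3.81 km × (2.47 − 1.03) / (3.35 − 1.03) = 2.36 km.

2.36 km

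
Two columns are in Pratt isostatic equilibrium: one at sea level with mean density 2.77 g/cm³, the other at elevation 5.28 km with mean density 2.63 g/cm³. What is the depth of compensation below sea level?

99.2 km

ρ_ref D = ρ (D + h) → D (ρ_ref − ρ) = ρ h.
D = ρ h/(ρ_ref − ρ) = 2.63 × 5.28 km/(2.77 − 2.63) = 99.2 km.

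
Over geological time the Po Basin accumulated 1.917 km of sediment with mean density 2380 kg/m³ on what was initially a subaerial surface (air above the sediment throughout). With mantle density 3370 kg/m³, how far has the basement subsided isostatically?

1.35 km

Subaerial load: s = t ρ_sed / ρ_m = 1.917 km × 2380/3370 = 1.35 km.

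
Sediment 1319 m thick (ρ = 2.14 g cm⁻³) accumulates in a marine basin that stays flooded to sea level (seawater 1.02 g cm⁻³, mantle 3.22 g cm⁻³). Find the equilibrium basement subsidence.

Submarine loading: the sediment displaces seawater, and the subsidence is in turn flooded, so s (ρ_m − ρ_w) = t (ρ_sed − ρ_w).
s = 1319 m × (2.14 − 1.02) / (3.22 − 1.02) = 671 m.

671 m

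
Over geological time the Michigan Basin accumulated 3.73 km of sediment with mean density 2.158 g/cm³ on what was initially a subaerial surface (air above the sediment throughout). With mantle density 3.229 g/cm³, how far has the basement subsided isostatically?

2.49 km

Subaerial load: s = t ρ_sed / ρ_m = 3.73 km × 2.158/3.229 = 2.49 km.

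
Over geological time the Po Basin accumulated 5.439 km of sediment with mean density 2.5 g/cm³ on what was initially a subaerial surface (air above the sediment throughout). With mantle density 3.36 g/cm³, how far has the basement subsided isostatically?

4.05 km

Subaerial load: s = t ρ_sed / ρ_m = 5.439 km × 2.5/3.36 = 4.05 km.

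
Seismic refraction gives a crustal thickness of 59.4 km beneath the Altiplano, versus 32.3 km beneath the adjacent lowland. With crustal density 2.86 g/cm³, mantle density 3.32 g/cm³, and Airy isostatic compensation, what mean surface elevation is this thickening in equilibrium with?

Excess crust Δ = 59.4 km − 32.3 km = 27.1 km, split between elevation h and root r with h + r = Δ.
Airy balance ρ_c h = (ρ_m − ρ_c) r gives r = h ρ_c/(ρ_m − ρ_c), so h (1 + ρ_c/(ρ_m − ρ_c)) = Δ, i.e. h = Δ (ρ_m − ρ_c)/ρ_m.
h = 27.1 km × 0.46/3.32 = 3.75 km.

3.75 km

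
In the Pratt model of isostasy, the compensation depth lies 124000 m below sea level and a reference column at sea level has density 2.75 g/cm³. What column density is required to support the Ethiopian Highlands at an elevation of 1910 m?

Pratt balance: ρ_ref D = ρ (D + h).
ρ = ρ_ref D/(D + h) = 2.75 × 124000 m/(124000 m + 1910 m) = 2.71 g/cm³.

2.71 g/cm³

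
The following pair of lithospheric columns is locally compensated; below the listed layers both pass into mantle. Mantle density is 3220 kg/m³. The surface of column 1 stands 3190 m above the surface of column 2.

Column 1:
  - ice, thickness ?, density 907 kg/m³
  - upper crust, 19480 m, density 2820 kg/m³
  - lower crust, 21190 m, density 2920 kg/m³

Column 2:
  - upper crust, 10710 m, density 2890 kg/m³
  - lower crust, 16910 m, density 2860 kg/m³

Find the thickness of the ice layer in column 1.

Take the compensation level at the base of the deeper column (depth z_c below the surface of column 1) and equate Σ ρ_i t_i down to z_c; mantle fills any gap and the z_c terms cancel.
Column 1: x×907 + 19480×2820 + 21190×2920 + (z_c − 40670 − x)×3220
Column 2: 3190×0 + 10710×2890 + 16910×2860 + (z_c − 3190 − 27620)×3220
The z_c×3220 term appears on both sides and cancels. Collect the known terms of each column as K = Σ(ρt)_known − 3220 × (depth of known layers): K_1 = 116808400 − 3220×40670 = −14149000; K_2 = 79314500 − 3220×(3190 + 27620) = −19893700.
Balance: K_1 − x×(3220 − 907) = K_2, so x = (K_1 − K_2)/(3220 − 907) = 5744700/2313 = 2480 m.

2480 m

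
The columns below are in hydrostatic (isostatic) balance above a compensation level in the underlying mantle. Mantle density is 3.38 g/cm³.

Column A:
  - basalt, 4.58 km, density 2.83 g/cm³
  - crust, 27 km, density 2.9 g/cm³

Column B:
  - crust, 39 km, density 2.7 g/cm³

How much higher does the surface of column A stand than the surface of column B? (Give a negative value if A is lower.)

For any compensation level in the mantle, the mantle terms cancel and isostasy reduces to e = (Σt_A − Σt_B) − (Σ(ρt)_A − Σ(ρt)_B) / ρ_m.
Σt_A = 31.58 km; Σt_B = 39 km; Σ(ρt)_A = 91.2614; Σ(ρt)_B = 105.3 (in km·g/cm³).
e = (31.58 − 39) − (91.2614 − 105.3) / 3.38 = −3.27 km.

−3.27 km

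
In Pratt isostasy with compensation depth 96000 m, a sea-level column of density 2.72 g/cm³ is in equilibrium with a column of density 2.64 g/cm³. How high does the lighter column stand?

ρ_ref D = ρ (D + h) → h = D (ρ_ref − ρ)/ρ.
h = 96000 m × (2.72 − 2.64)/2.64 = 2910 m.

2910 m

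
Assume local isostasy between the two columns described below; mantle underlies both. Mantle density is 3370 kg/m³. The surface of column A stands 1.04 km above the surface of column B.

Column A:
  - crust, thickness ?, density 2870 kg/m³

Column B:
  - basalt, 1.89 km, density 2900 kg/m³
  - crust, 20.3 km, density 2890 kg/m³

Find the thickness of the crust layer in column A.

Take the compensation level at the base of the deeper column (depth z_c below the surface of column A) and equate Σ ρ_i t_i down to z_c; mantle fills any gap and the z_c terms cancel.
Column A: x×2870 + (z_c − 0 − x)×3370
Column B: 1.04×0 + 1.89×2900 + 20.3×2890 + (z_c − 1.04 − 22.19)×3370
The z_c×3370 term appears on both sides and cancels. Collect the known terms of each column as K = Σ(ρt)_known − 3370 × (depth of known layers): K_A = 0 − 3370×0 = 0; K_B = 64148 − 3370×(1.04 + 22.19) = −14137.1.
Balance: K_A − x×(3370 − 2870) = K_B, so x = (K_A − K_B)/(3370 − 2870) = 14137.1/500 = 28.3 km.

28.3 km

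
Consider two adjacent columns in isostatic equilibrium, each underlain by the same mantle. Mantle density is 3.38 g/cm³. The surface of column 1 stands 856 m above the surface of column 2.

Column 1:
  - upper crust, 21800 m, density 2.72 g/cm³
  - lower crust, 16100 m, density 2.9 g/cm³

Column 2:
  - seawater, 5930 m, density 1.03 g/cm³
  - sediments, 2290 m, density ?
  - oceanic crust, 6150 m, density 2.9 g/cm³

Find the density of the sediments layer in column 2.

Take the compensation level at the base of the deeper column (depth z_c below the surface of column 1) and equate Σ ρ_i t_i down to z_c; mantle fills any gap and the z_c terms cancel.
Column 1: 21800×2.72 + 16100×2.9 + (z_c − 37900)×3.38
Column 2: 856×0 + 5930×1.03 + 2290×ρ + 6150×2.9 + (z_c − 856 − 14370)×3.38
The z_c×3.38 term appears on both sides and cancels. Collect the known terms of each column as K = Σ(ρt)_known − 3.38 × (depth of known layers): K_1 = 105986 − 3.38×37900 = −22116; K_2 = 23942.9 − 3.38×(856 + 14370) = −27520.98.
Balance: K_1 = K_2 + 2290×ρ, so ρ = (K_1 − K_2)/2290 = 5404.98/2290 = 2.36 g/cm³.

2.36 g/cm³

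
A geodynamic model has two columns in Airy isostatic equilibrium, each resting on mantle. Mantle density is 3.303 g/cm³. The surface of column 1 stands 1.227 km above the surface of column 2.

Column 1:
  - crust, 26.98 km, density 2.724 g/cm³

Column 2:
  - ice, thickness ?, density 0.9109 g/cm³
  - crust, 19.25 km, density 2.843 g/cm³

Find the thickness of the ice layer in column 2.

1.13 km

Take the compensation level at the base of the deeper column (depth z_c below the surface of column 1) and equate Σ ρ_i t_i down to z_c; mantle fills any gap and the z_c terms cancel.
Column 1: 26.98×2.724 + (z_c − 26.98)×3.303
Column 2: 1.227×0 + x×0.9109 + 19.25×2.843 + (z_c − 1.227 − 19.25 − x)×3.303
The z_c×3.303 term appears on both sides and cancels. Collect the known terms of each column as K = Σ(ρt)_known − 3.303 × (depth of known layers): K_1 = 73.49352 − 3.303×26.98 = −15.62142; K_2 = 54.72775 − 3.303×(1.227 + 19.25) = −12.907781.
Balance: K_1 = K_2 − x×(3.303 − 0.9109), so x = (K_2 − K_1)/(3.303 − 0.9109) = 2.71364/2.3921 = 1.13 km.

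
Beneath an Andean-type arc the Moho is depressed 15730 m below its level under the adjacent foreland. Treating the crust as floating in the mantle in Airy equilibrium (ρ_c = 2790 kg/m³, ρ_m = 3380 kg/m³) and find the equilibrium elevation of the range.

By Archimedes' principle applied to the lithosphere: ρ_c h = (ρ_m − ρ_c) r.
h = r (ρ_m − ρ_c) / ρ_c = 15730 m × (3380 − 2790) / 2790 = 3330 m.

3330 m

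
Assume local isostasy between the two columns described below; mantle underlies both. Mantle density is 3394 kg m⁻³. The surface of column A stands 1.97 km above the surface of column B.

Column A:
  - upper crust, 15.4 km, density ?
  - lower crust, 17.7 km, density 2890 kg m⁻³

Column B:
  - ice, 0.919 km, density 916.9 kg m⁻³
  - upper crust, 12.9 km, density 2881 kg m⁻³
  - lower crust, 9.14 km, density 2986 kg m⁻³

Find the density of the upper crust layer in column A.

Take the compensation level at the base of the deeper column (depth z_c below the surface of column A) and equate Σ ρ_i t_i down to z_c; mantle fills any gap and the z_c terms cancel.
Column A: 15.4×ρ + 17.7×2890 + (z_c − 33.1)×3394
Column B: 1.97×0 + 0.919×916.9 + 12.9×2881 + 9.14×2986 + (z_c − 1.97 − 22.959)×3394
The z_c×3394 term appears on both sides and cancels. Collect the known terms of each column as K = Σ(ρt)_known − 3394 × (depth of known layers): K_A = 51153 − 3394×33.1 = −61188.4; K_B = 65299.5711 − 3394×(1.97 + 22.959) = −19309.4549.
Balance: K_A + 15.4×ρ = K_B, so ρ = (K_B − K_A)/15.4 = 41878.9/15.4 = 2720 kg m⁻³.

2720 kg m⁻³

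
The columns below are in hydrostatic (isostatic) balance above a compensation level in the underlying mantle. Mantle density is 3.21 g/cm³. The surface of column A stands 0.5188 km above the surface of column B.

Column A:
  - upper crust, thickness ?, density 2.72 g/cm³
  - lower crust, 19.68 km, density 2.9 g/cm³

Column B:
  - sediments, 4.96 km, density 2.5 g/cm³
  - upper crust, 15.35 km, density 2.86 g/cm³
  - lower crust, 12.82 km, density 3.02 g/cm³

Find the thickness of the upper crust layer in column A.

14.1 km

Take the compensation level at the base of the deeper column (depth z_c below the surface of column A) and equate Σ ρ_i t_i down to z_c; mantle fills any gap and the z_c terms cancel.
Column A: x×2.72 + 19.68×2.9 + (z_c − 19.68 − x)×3.21
Column B: 0.5188×0 + 4.96×2.5 + 15.35×2.86 + 12.82×3.02 + (z_c − 0.5188 − 33.13)×3.21
The z_c×3.21 term appears on both sides and cancels. Collect the known terms of each column as K = Σ(ρt)_known − 3.21 × (depth of known layers): K_A = 57.072 − 3.21×19.68 = −6.1008; K_B = 95.0174 − 3.21×(0.5188 + 33.13) = −12.995248.
Balance: K_A − x×(3.21 − 2.72) = K_B, so x = (K_A − K_B)/(3.21 − 2.72) = 6.89445/0.49 = 14.1 km.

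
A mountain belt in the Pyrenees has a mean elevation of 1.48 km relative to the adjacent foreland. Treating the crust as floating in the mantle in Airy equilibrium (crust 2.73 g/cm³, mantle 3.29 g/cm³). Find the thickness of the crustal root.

Equating mass per unit area of the two columns: the weight of the topography is balanced by the buoyancy of the root, ρ_c h = (ρ_m − ρ_c) r.
r = h · ρ_c / (ρ_m − ρ_c) = 1.48 km × 2.73 / (3.29 − 2.73) = 7.21 km.

7.21 km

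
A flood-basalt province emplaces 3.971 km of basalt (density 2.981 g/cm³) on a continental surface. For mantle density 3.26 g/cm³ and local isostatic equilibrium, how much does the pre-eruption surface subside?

3.63 km

Subaerial loading: s = t ρ_load / ρ_m.
s = 3.971 km × 2.981/3.26 = 3.63 km.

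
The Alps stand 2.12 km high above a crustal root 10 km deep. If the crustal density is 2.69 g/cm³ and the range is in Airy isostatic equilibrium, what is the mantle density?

3.26 g/cm³

Airy balance: ρ_c h = (ρ_m − ρ_c) r → ρ_m = ρ_c (1 + h/r).
ρ_m = 2.69 × (1 + 2.12 km/10 km) = 3.26 g/cm³.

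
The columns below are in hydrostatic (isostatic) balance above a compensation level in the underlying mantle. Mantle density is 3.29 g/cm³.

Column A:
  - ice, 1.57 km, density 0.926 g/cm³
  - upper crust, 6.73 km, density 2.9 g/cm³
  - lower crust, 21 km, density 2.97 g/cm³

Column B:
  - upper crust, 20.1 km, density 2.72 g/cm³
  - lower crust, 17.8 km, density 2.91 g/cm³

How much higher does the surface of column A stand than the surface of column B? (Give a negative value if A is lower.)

−1.57 km

For any compensation level in the mantle, the mantle terms cancel and isostasy reduces to e = (Σt_A − Σt_B) − (Σ(ρt)_A − Σ(ρt)_B) / ρ_m.
Σt_A = 29.3 km; Σt_B = 37.9 km; Σ(ρt)_A = 83.34082; Σ(ρt)_B = 106.47 (in km·g/cm³).
e = (29.3 − 37.9) − (83.34082 − 106.47) / 3.29 = −1.57 km.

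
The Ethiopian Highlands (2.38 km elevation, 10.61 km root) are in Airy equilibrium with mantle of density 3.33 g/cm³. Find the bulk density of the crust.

2.72 g/cm³

ρ_c h = (ρ_m − ρ_c) r → ρ_c (h + r) = ρ_m r → ρ_c = ρ_m r / (h + r).
ρ_c = 3.33 × 10.61 km / (2.38 km + 10.61 km) = 2.72 g/cm³.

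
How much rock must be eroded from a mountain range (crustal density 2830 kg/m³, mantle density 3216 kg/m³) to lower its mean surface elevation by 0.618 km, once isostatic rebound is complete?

5.15 km

Net drop Δ = e − u = e − e ρ_c/ρ_m = e (ρ_m − ρ_c)/ρ_m.
e = Δ ρ_m/(ρ_m − ρ_c) = 0.618 km × 3216/386 = 5.15 km.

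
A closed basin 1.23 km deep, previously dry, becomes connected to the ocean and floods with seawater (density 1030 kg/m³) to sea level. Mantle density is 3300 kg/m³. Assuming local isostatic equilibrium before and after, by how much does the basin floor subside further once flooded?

After flooding the water column is d + s deep. Its weight must equal the weight of mantle displaced by the extra subsidence s: (d + s) ρ_w = s ρ_m.
s = d ρ_w / (ρ_m − ρ_w) = 1.23 km × 1030/(3300 − 1030) = 0.558 km.

0.558 km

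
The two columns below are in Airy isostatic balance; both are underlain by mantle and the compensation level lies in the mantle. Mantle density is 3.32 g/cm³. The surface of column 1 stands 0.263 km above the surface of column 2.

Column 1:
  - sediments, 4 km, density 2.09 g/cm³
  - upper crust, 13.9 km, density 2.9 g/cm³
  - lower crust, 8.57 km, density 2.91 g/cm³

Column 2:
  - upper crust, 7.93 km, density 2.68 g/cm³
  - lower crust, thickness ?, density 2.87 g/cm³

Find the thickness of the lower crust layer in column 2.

Take the compensation level at the base of the deeper column (depth z_c below the surface of column 1) and equate Σ ρ_i t_i down to z_c; mantle fills any gap and the z_c terms cancel.
Column 1: 4×2.09 + 13.9×2.9 + 8.57×2.91 + (z_c − 26.47)×3.32
Column 2: 0.263×0 + 7.93×2.68 + x×2.87 + (z_c − 0.263 − 7.93 − x)×3.32
The z_c×3.32 term appears on both sides and cancels. Collect the known terms of each column as K = Σ(ρt)_known − 3.32 × (depth of known layers): K_1 = 73.6087 − 3.32×26.47 = −14.2717; K_2 = 21.2524 − 3.32×(0.263 + 7.93) = −5.94836.
Balance: K_1 = K_2 − x×(3.32 − 2.87), so x = (K_2 − K_1)/(3.32 − 2.87) = 8.32334/0.45 = 18.5 km.

18.5 km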